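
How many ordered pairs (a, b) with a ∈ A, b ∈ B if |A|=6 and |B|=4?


|A × B| = |A| × |B|
= 6 × 4
= 24

|A × B| = 24


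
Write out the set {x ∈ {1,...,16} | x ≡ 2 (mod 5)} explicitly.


Checking each candidate:
Condition: x in {1,...,16} with x ≡ 2 (mod 5)
Result = {2, 7, 12}

{2, 7, 12}


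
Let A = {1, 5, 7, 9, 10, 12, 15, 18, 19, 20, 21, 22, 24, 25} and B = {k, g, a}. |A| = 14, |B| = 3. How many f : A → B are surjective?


n = |A| = 14, k = |B| = 3. Surjections via inclusion-exclusion:
S(n,k) = Σ(-1)^i × C(k,i) × (k-i)^n, i=0 to k
i=0: (-1)^0×C(3,0)×3^14 = 4782969
i=1: (-1)^1×C(3,1)×2^14 = -49152
i=2: (-1)^2×C(3,2)×1^14 = 3
i=3: (-1)^3×C(3,3)×0^14 = 0
Total = 4733820

Number of surjections = 4733820


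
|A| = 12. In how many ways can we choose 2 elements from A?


C(n,k) = n! / (k!(n-k)!)
C(12,2) = 12! / (2!10!)
= 66

C(12,2) = 66


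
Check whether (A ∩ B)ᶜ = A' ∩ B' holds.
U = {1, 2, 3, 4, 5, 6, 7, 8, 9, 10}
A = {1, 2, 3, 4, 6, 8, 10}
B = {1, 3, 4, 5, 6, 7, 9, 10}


LHS: A ∩ B = {1, 3, 4, 6, 10}
(A ∩ B)' = U \ (A ∩ B) = {2, 5, 7, 8, 9}
A' = {5, 7, 9}, B' = {2, 8}
Claimed RHS: A' ∩ B' = ∅
Identity is INVALID: LHS = {2, 5, 7, 8, 9} but the RHS claimed here equals ∅. The correct form is (A ∩ B)' = A' ∪ B'.

Identity is invalid: (A ∩ B)' = {2, 5, 7, 8, 9} but A' ∩ B' = ∅. The correct De Morgan law is (A ∩ B)' = A' ∪ B'.


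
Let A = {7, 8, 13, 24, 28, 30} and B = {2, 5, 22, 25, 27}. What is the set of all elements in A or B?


A ∪ B = all elements in A or B (or both)
A = {7, 8, 13, 24, 28, 30}
B = {2, 5, 22, 25, 27}
A ∪ B = {2, 5, 7, 8, 13, 22, 24, 25, 27, 28, 30}

A ∪ B = {2, 5, 7, 8, 13, 22, 24, 25, 27, 28, 30}


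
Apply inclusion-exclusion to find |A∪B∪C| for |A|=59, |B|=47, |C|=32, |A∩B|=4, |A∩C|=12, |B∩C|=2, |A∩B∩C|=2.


|A∪B∪C| = |A|+|B|+|C| - |A∩B|-|A∩C|-|B∩C| + |A∩B∩C|
= 59+47+32 - 4-12-2 + 2
= 138 - 18 + 2
= 122

|A ∪ B ∪ C| = 122


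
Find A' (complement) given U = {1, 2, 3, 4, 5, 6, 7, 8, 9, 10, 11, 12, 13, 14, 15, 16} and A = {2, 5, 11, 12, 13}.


Aᶜ = U \ A = elements in U but not in A
U = {1, 2, 3, 4, 5, 6, 7, 8, 9, 10, 11, 12, 13, 14, 15, 16}
A = {2, 5, 11, 12, 13}
Aᶜ = {1, 3, 4, 6, 7, 8, 9, 10, 14, 15, 16}

Aᶜ = {1, 3, 4, 6, 7, 8, 9, 10, 14, 15, 16}


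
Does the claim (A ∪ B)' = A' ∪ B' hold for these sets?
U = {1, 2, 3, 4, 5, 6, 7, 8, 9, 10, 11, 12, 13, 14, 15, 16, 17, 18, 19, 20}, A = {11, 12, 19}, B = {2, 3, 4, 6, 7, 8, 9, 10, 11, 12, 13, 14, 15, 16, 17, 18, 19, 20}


LHS: A ∪ B = {2, 3, 4, 6, 7, 8, 9, 10, 11, 12, 13, 14, 15, 16, 17, 18, 19, 20}
(A ∪ B)' = U \ (A ∪ B) = {1, 5}
A' = {1, 2, 3, 4, 5, 6, 7, 8, 9, 10, 13, 14, 15, 16, 17, 18, 20}, B' = {1, 5}
Claimed RHS: A' ∪ B' = {1, 2, 3, 4, 5, 6, 7, 8, 9, 10, 13, 14, 15, 16, 17, 18, 20}
Identity is INVALID: LHS = {1, 5} but the RHS claimed here equals {1, 2, 3, 4, 5, 6, 7, 8, 9, 10, 13, 14, 15, 16, 17, 18, 20}. The correct form is (A ∪ B)' = A' ∩ B'.

Identity is invalid: (A ∪ B)' = {1, 5} but A' ∪ B' = {1, 2, 3, 4, 5, 6, 7, 8, 9, 10, 13, 14, 15, 16, 17, 18, 20}. The correct De Morgan law is (A ∪ B)' = A' ∩ B'.


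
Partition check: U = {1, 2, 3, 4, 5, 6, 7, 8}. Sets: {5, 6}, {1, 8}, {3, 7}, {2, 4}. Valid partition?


A partition requires: (1) non-empty parts, (2) pairwise disjoint, (3) union = U
Parts: {5, 6}, {1, 8}, {3, 7}, {2, 4}
Union of parts: {1, 2, 3, 4, 5, 6, 7, 8}
U = {1, 2, 3, 4, 5, 6, 7, 8}
All non-empty? True
Pairwise disjoint? True
Covers U? True

Yes, valid partition


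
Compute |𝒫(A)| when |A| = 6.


Number of subsets = 2^n
= 2^6
= 64

|P(A)| = 64


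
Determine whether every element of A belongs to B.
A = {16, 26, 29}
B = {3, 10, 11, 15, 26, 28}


A ⊆ B means every element of A is in B.
Elements in A not in B: {16, 29}
So A ⊄ B.

No, A ⊄ B


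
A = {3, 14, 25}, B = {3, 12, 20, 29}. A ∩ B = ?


A ∩ B = elements in both A and B
A = {3, 14, 25}
B = {3, 12, 20, 29}
A ∩ B = {3}

A ∩ B = {3}


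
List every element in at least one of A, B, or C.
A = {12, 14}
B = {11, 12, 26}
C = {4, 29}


A ∪ B = {11, 12, 14, 26}
(A ∪ B) ∪ C = {4, 11, 12, 14, 26, 29}

A ∪ B ∪ C = {4, 11, 12, 14, 26, 29}


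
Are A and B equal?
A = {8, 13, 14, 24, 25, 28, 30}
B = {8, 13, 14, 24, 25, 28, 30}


Two sets are equal iff they have exactly the same elements.
A = {8, 13, 14, 24, 25, 28, 30}
B = {8, 13, 14, 24, 25, 28, 30}
Same elements → A = B

Yes, A = B


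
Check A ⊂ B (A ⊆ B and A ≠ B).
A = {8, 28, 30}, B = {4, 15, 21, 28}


A ⊂ B requires: A ⊆ B AND A ≠ B.
A ⊆ B? No
A ⊄ B, so A is not a proper subset.

No, A is not a proper subset of B


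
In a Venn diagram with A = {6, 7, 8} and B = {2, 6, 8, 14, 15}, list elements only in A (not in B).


A = {6, 7, 8}
B = {2, 6, 8, 14, 15}
Region: only in A (not in B)
Elements: {7}

Elements only in A (not in B): {7}


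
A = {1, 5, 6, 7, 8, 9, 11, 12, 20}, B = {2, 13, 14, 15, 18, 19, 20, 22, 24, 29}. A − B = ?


A \ B = elements in A but not in B
A = {1, 5, 6, 7, 8, 9, 11, 12, 20}
B = {2, 13, 14, 15, 18, 19, 20, 22, 24, 29}
Remove from A any elements in B
A \ B = {1, 5, 6, 7, 8, 9, 11, 12}

A \ B = {1, 5, 6, 7, 8, 9, 11, 12}


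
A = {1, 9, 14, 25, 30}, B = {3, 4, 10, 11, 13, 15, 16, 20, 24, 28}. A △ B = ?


A △ B = (A \ B) ∪ (B \ A) = elements in exactly one of A or B
A \ B = {1, 9, 14, 25, 30}
B \ A = {3, 4, 10, 11, 13, 15, 16, 20, 24, 28}
A △ B = {1, 3, 4, 9, 10, 11, 13, 14, 15, 16, 20, 24, 25, 28, 30}

A △ B = {1, 3, 4, 9, 10, 11, 13, 14, 15, 16, 20, 24, 25, 28, 30}


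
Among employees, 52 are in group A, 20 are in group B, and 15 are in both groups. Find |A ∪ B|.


|A ∪ B| = |A| + |B| - |A ∩ B|
= 52 + 20 - 15
= 57

|A ∪ B| = 57


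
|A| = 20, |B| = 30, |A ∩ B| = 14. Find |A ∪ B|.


|A ∪ B| = |A| + |B| - |A ∩ B|
= 20 + 30 - 14
= 36

|A ∪ B| = 36


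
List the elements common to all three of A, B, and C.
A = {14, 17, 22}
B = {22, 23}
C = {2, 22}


A ∩ B = {22}
(A ∩ B) ∩ C = {22}

A ∩ B ∩ C = {22}


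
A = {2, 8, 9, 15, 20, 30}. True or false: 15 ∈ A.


A = {2, 8, 9, 15, 20, 30}
Checking if 15 is in A
15 is in A → True

15 ∈ A


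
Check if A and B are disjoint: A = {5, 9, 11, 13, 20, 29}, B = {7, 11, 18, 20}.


Disjoint means A ∩ B = ∅.
A ∩ B = {11, 20}
A ∩ B ≠ ∅, so A and B are NOT disjoint.

No, A and B are not disjoint (A ∩ B = {11, 20})


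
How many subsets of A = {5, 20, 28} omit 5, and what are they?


A subset of A that omits 5 is a subset of A \ {5}, so there are 2^(n-1) = 2^2 = 4 of them.
Subsets excluding 5: ∅, {20}, {28}, {20, 28}

Subsets excluding 5 (4 total): ∅, {20}, {28}, {20, 28}


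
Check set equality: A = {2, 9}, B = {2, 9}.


Two sets are equal iff they have exactly the same elements.
A = {2, 9}
B = {2, 9}
Same elements → A = B

Yes, A = B


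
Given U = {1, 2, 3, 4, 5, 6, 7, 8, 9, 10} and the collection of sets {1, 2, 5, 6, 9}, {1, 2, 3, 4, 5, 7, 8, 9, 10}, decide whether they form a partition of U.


A partition requires: (1) non-empty parts, (2) pairwise disjoint, (3) union = U
Parts: {1, 2, 5, 6, 9}, {1, 2, 3, 4, 5, 7, 8, 9, 10}
Union of parts: {1, 2, 3, 4, 5, 6, 7, 8, 9, 10}
U = {1, 2, 3, 4, 5, 6, 7, 8, 9, 10}
All non-empty? True
Pairwise disjoint? False
Covers U? True

No, not a valid partition


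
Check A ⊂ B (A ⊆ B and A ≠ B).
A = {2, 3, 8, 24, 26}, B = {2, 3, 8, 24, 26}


A ⊂ B requires: A ⊆ B AND A ≠ B.
A ⊆ B? Yes
A = B? Yes
A = B, so A is not a PROPER subset.

No, A is not a proper subset of B


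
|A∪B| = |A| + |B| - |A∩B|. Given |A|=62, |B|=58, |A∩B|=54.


|A ∪ B| = |A| + |B| - |A ∩ B|
= 62 + 58 - 54
= 66

|A ∪ B| = 66


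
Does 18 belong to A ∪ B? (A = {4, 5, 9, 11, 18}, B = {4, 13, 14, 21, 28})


A = {4, 5, 9, 11, 18}, B = {4, 13, 14, 21, 28}
A ∪ B = all elements in A or B
A ∪ B = {4, 5, 9, 11, 13, 14, 18, 21, 28}
Checking if 18 ∈ A ∪ B
18 is in A ∪ B → True

18 ∈ A ∪ B


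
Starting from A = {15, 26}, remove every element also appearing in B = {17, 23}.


A \ B = elements in A but not in B
A = {15, 26}
B = {17, 23}
Remove from A any elements in B
A \ B = {15, 26}

A \ B = {15, 26}


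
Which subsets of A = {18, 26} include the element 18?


A subset of A contains 18 iff the remaining 1 elements form any subset of A \ {18}.
Count: 2^(n-1) = 2^1 = 2
Subsets containing 18: {18}, {18, 26}

Subsets containing 18 (2 total): {18}, {18, 26}


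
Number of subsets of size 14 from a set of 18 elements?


C(n,k) = n! / (k!(n-k)!)
C(18,14) = 18! / (14!4!)
= 3060

C(18,14) = 3060


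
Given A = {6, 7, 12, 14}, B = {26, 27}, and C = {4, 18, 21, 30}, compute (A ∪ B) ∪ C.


A ∪ B = {6, 7, 12, 14, 26, 27}
(A ∪ B) ∪ C = {4, 6, 7, 12, 14, 18, 21, 26, 27, 30}

A ∪ B ∪ C = {4, 6, 7, 12, 14, 18, 21, 26, 27, 30}


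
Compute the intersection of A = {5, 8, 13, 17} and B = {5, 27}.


A ∩ B = elements in both A and B
A = {5, 8, 13, 17}
B = {5, 27}
A ∩ B = {5}

A ∩ B = {5}


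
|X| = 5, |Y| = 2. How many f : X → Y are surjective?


n = |X| = 5, k = |Y| = 2. Surjections via inclusion-exclusion:
S(n,k) = Σ(-1)^i × C(k,i) × (k-i)^n, i=0 to k
i=0: (-1)^0×C(2,0)×2^5 = 32
i=1: (-1)^1×C(2,1)×1^5 = -2
i=2: (-1)^2×C(2,2)×0^5 = 0
Total = 30

Number of surjections = 30


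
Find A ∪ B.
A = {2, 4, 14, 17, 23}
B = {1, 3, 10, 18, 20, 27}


A ∪ B = all elements in A or B (or both)
A = {2, 4, 14, 17, 23}
B = {1, 3, 10, 18, 20, 27}
A ∪ B = {1, 2, 3, 4, 10, 14, 17, 18, 20, 23, 27}

A ∪ B = {1, 2, 3, 4, 10, 14, 17, 18, 20, 23, 27}


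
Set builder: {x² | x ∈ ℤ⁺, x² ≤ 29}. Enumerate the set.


Checking each candidate:
Condition: positive perfect squares ≤ 29
Result = {1, 4, 9, 16, 25}

{1, 4, 9, 16, 25}


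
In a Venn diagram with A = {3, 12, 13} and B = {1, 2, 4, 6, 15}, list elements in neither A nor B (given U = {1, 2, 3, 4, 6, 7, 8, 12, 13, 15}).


A = {3, 12, 13}
B = {1, 2, 4, 6, 15}
Region: in neither A nor B (given U = {1, 2, 3, 4, 6, 7, 8, 12, 13, 15})
Elements: {7, 8}

Elements in neither A nor B (given U = {1, 2, 3, 4, 6, 7, 8, 12, 13, 15}): {7, 8}


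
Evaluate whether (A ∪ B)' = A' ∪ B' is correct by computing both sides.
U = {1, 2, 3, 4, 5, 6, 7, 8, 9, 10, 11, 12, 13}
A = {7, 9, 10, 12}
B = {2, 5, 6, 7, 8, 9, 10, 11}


LHS: A ∪ B = {2, 5, 6, 7, 8, 9, 10, 11, 12}
(A ∪ B)' = U \ (A ∪ B) = {1, 3, 4, 13}
A' = {1, 2, 3, 4, 5, 6, 8, 11, 13}, B' = {1, 3, 4, 12, 13}
Claimed RHS: A' ∪ B' = {1, 2, 3, 4, 5, 6, 8, 11, 12, 13}
Identity is INVALID: LHS = {1, 3, 4, 13} but the RHS claimed here equals {1, 2, 3, 4, 5, 6, 8, 11, 12, 13}. The correct form is (A ∪ B)' = A' ∩ B'.

Identity is invalid: (A ∪ B)' = {1, 3, 4, 13} but A' ∪ B' = {1, 2, 3, 4, 5, 6, 8, 11, 12, 13}. The correct De Morgan law is (A ∪ B)' = A' ∩ B'.


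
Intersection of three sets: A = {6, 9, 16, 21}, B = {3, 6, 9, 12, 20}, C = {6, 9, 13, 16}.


A ∩ B = {6, 9}
(A ∩ B) ∩ C = {6, 9}

A ∩ B ∩ C = {6, 9}


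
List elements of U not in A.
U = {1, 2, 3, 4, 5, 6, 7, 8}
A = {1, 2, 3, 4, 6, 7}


Aᶜ = U \ A = elements in U but not in A
U = {1, 2, 3, 4, 5, 6, 7, 8}
A = {1, 2, 3, 4, 6, 7}
Aᶜ = {5, 8}

Aᶜ = {5, 8}


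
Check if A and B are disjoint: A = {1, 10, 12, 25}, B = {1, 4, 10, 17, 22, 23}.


Disjoint means A ∩ B = ∅.
A ∩ B = {1, 10}
A ∩ B ≠ ∅, so A and B are NOT disjoint.

No, A and B are not disjoint (A ∩ B = {1, 10})


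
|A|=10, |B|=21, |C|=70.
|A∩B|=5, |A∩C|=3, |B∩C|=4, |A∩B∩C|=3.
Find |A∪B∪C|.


|A∪B∪C| = |A|+|B|+|C| - |A∩B|-|A∩C|-|B∩C| + |A∩B∩C|
= 10+21+70 - 5-3-4 + 3
= 101 - 12 + 3
= 92

|A ∪ B ∪ C| = 92


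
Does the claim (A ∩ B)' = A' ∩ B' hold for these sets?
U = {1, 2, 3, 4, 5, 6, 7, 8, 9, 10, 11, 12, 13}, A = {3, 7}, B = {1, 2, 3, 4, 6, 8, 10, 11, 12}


LHS: A ∩ B = {3}
(A ∩ B)' = U \ (A ∩ B) = {1, 2, 4, 5, 6, 7, 8, 9, 10, 11, 12, 13}
A' = {1, 2, 4, 5, 6, 8, 9, 10, 11, 12, 13}, B' = {5, 7, 9, 13}
Claimed RHS: A' ∩ B' = {5, 9, 13}
Identity is INVALID: LHS = {1, 2, 4, 5, 6, 7, 8, 9, 10, 11, 12, 13} but the RHS claimed here equals {5, 9, 13}. The correct form is (A ∩ B)' = A' ∪ B'.

Identity is invalid: (A ∩ B)' = {1, 2, 4, 5, 6, 7, 8, 9, 10, 11, 12, 13} but A' ∩ B' = {5, 9, 13}. The correct De Morgan law is (A ∩ B)' = A' ∪ B'.


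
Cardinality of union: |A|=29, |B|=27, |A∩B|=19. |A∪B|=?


|A ∪ B| = |A| + |B| - |A ∩ B|
= 29 + 27 - 19
= 37

|A ∪ B| = 37


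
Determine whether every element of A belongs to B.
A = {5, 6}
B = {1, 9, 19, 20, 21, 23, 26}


A ⊆ B means every element of A is in B.
Elements in A not in B: {5, 6}
So A ⊄ B.

No, A ⊄ B


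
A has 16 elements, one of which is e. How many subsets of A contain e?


Subsets of A containing e correspond to subsets of A \ {e}, which has 15 elements.
Count = 2^(n-1) = 2^15
= 32768

Number of subsets containing e = 32768


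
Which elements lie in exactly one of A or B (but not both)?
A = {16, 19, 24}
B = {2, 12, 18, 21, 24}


A △ B = (A \ B) ∪ (B \ A) = elements in exactly one of A or B
A \ B = {16, 19}
B \ A = {2, 12, 18, 21}
A △ B = {2, 12, 16, 18, 19, 21}

A △ B = {2, 12, 16, 18, 19, 21}


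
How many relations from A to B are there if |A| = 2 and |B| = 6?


A relation from A to B is any subset of A × B.
|A × B| = 2 × 6 = 12
# relations = 2^|A × B| = 2^12 = 4096

Number of relations = 4096


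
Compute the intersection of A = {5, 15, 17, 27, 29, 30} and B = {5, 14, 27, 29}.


A ∩ B = elements in both A and B
A = {5, 15, 17, 27, 29, 30}
B = {5, 14, 27, 29}
A ∩ B = {5, 27, 29}

A ∩ B = {5, 27, 29}


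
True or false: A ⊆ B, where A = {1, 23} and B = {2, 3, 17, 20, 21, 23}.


A ⊆ B means every element of A is in B.
Elements in A not in B: {1}
So A ⊄ B.

No, A ⊄ B


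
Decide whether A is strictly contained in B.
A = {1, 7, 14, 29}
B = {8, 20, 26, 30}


A ⊂ B requires: A ⊆ B AND A ≠ B.
A ⊆ B? No
A ⊄ B, so A is not a proper subset.

No, A is not a proper subset of B


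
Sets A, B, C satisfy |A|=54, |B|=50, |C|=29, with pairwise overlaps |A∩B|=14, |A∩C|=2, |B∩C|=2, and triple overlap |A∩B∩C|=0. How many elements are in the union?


|A∪B∪C| = |A|+|B|+|C| - |A∩B|-|A∩C|-|B∩C| + |A∩B∩C|
= 54+50+29 - 14-2-2 + 0
= 133 - 18 + 0
= 115

|A ∪ B ∪ C| = 115


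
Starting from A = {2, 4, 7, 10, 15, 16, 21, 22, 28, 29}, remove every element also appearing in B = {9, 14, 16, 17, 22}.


A \ B = elements in A but not in B
A = {2, 4, 7, 10, 15, 16, 21, 22, 28, 29}
B = {9, 14, 16, 17, 22}
Remove from A any elements in B
A \ B = {2, 4, 7, 10, 15, 21, 28, 29}

A \ B = {2, 4, 7, 10, 15, 21, 28, 29}


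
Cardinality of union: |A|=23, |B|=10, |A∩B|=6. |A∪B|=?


|A ∪ B| = |A| + |B| - |A ∩ B|
= 23 + 10 - 6
= 27

|A ∪ B| = 27


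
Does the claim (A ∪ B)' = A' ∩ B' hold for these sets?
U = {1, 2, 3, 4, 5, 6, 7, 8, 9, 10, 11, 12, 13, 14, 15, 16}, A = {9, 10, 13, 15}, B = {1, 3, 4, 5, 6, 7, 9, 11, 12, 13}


LHS: A ∪ B = {1, 3, 4, 5, 6, 7, 9, 10, 11, 12, 13, 15}
(A ∪ B)' = U \ (A ∪ B) = {2, 8, 14, 16}
A' = {1, 2, 3, 4, 5, 6, 7, 8, 11, 12, 14, 16}, B' = {2, 8, 10, 14, 15, 16}
Claimed RHS: A' ∩ B' = {2, 8, 14, 16}
Identity is VALID: LHS = RHS = {2, 8, 14, 16} ✓

Identity is valid. (A ∪ B)' = A' ∩ B' = {2, 8, 14, 16}


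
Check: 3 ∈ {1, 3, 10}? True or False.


A = {1, 3, 10}
Checking if 3 is in A
3 is in A → True

3 ∈ A


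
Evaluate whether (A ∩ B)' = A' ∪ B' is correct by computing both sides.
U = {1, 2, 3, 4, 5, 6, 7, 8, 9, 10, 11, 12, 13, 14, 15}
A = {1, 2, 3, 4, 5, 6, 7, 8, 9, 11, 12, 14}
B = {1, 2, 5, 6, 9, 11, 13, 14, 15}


LHS: A ∩ B = {1, 2, 5, 6, 9, 11, 14}
(A ∩ B)' = U \ (A ∩ B) = {3, 4, 7, 8, 10, 12, 13, 15}
A' = {10, 13, 15}, B' = {3, 4, 7, 8, 10, 12}
Claimed RHS: A' ∪ B' = {3, 4, 7, 8, 10, 12, 13, 15}
Identity is VALID: LHS = RHS = {3, 4, 7, 8, 10, 12, 13, 15} ✓

Identity is valid. (A ∩ B)' = A' ∪ B' = {3, 4, 7, 8, 10, 12, 13, 15}


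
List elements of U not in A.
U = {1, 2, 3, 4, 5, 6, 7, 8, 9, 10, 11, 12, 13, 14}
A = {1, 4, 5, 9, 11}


Aᶜ = U \ A = elements in U but not in A
U = {1, 2, 3, 4, 5, 6, 7, 8, 9, 10, 11, 12, 13, 14}
A = {1, 4, 5, 9, 11}
Aᶜ = {2, 3, 6, 7, 8, 10, 12, 13, 14}

Aᶜ = {2, 3, 6, 7, 8, 10, 12, 13, 14}


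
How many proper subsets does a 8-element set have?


Total subsets = 2^n = 2^8 = 256
Proper subsets exclude the set itself: 2^n - 1
= 256 - 1
= 255

Number of proper subsets = 255


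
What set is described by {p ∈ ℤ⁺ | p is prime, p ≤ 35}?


Checking each candidate:
Condition: primes ≤ 35
Result = {2, 3, 5, 7, 11, 13, 17, 19, 23, 29, 31}

{2, 3, 5, 7, 11, 13, 17, 19, 23, 29, 31}


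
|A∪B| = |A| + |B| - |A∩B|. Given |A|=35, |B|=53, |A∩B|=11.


|A ∪ B| = |A| + |B| - |A ∩ B|
= 35 + 53 - 11
= 77

|A ∪ B| = 77


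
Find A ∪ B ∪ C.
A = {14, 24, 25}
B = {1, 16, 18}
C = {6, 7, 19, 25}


A ∪ B = {1, 14, 16, 18, 24, 25}
(A ∪ B) ∪ C = {1, 6, 7, 14, 16, 18, 19, 24, 25}

A ∪ B ∪ C = {1, 6, 7, 14, 16, 18, 19, 24, 25}


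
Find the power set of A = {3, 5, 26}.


|A| = 3, so |P(A)| = 2^3 = 8
Enumerate subsets by cardinality (0 to 3):
∅, {3}, {5}, {26}, {3, 5}, {3, 26}, {5, 26}, {3, 5, 26}

P(A) has 8 subsets: ∅, {3}, {5}, {26}, {3, 5}, {3, 26}, {5, 26}, {3, 5, 26}


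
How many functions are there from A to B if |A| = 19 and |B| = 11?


Each of |A| = 19 inputs maps to any of |B| = 11 outputs.
# functions = |B|^|A| = 11^19
= 61159090448414546291

Number of functions = 61159090448414546291


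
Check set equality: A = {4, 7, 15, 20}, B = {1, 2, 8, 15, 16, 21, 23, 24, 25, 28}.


Two sets are equal iff they have exactly the same elements.
A = {4, 7, 15, 20}
B = {1, 2, 8, 15, 16, 21, 23, 24, 25, 28}
Differences: {1, 2, 4, 7, 8, 16, 20, 21, 23, 24, 25, 28}
A ≠ B

No, A ≠ B


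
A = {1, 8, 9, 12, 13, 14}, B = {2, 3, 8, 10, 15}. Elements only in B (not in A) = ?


A = {1, 8, 9, 12, 13, 14}
B = {2, 3, 8, 10, 15}
Region: only in B (not in A)
Elements: {2, 3, 10, 15}

Elements only in B (not in A): {2, 3, 10, 15}


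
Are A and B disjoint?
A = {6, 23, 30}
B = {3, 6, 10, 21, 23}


Disjoint means A ∩ B = ∅.
A ∩ B = {6, 23}
A ∩ B ≠ ∅, so A and B are NOT disjoint.

No, A and B are not disjoint (A ∩ B = {6, 23})


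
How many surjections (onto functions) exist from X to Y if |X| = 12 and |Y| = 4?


n = |X| = 12, k = |Y| = 4. Surjections via inclusion-exclusion:
S(n,k) = Σ(-1)^i × C(k,i) × (k-i)^n, i=0 to k
i=0: (-1)^0×C(4,0)×4^12 = 16777216
i=1: (-1)^1×C(4,1)×3^12 = -2125764
i=2: (-1)^2×C(4,2)×2^12 = 24576
i=3: (-1)^3×C(4,3)×1^12 = -4
i=4: (-1)^4×C(4,4)×0^12 = 0
Total = 14676024

Number of surjections = 14676024


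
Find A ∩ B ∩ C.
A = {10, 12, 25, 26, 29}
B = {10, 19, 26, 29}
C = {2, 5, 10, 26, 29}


A ∩ B = {10, 26, 29}
(A ∩ B) ∩ C = {10, 26, 29}

A ∩ B ∩ C = {10, 26, 29}


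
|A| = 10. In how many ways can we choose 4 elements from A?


C(n,k) = n! / (k!(n-k)!)
C(10,4) = 10! / (4!6!)
= 210

C(10,4) = 210


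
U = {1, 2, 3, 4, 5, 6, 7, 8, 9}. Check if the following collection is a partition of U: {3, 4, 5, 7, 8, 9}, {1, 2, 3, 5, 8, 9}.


A partition requires: (1) non-empty parts, (2) pairwise disjoint, (3) union = U
Parts: {3, 4, 5, 7, 8, 9}, {1, 2, 3, 5, 8, 9}
Union of parts: {1, 2, 3, 4, 5, 7, 8, 9}
U = {1, 2, 3, 4, 5, 6, 7, 8, 9}
All non-empty? True
Pairwise disjoint? False
Covers U? False

No, not a valid partition


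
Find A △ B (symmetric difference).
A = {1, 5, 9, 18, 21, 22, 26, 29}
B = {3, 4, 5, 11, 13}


A △ B = (A \ B) ∪ (B \ A) = elements in exactly one of A or B
A \ B = {1, 9, 18, 21, 22, 26, 29}
B \ A = {3, 4, 11, 13}
A △ B = {1, 3, 4, 9, 11, 13, 18, 21, 22, 26, 29}

A △ B = {1, 3, 4, 9, 11, 13, 18, 21, 22, 26, 29}


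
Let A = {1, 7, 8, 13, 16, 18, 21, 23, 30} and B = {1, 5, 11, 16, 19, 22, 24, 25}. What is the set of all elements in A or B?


A ∪ B = all elements in A or B (or both)
A = {1, 7, 8, 13, 16, 18, 21, 23, 30}
B = {1, 5, 11, 16, 19, 22, 24, 25}
A ∪ B = {1, 5, 7, 8, 11, 13, 16, 18, 19, 21, 22, 23, 24, 25, 30}

A ∪ B = {1, 5, 7, 8, 11, 13, 16, 18, 19, 21, 22, 23, 24, 25, 30}


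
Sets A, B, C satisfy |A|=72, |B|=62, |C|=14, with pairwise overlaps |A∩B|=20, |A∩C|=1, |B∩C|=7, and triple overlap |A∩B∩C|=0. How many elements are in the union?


|A∪B∪C| = |A|+|B|+|C| - |A∩B|-|A∩C|-|B∩C| + |A∩B∩C|
= 72+62+14 - 20-1-7 + 0
= 148 - 28 + 0
= 120

|A ∪ B ∪ C| = 120


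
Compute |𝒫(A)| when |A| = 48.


Number of subsets = 2^n
= 2^48
= 281474976710656

|P(A)| = 281474976710656


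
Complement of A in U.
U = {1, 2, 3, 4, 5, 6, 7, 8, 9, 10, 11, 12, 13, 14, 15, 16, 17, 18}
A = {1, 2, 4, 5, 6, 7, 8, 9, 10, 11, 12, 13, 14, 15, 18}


Aᶜ = U \ A = elements in U but not in A
U = {1, 2, 3, 4, 5, 6, 7, 8, 9, 10, 11, 12, 13, 14, 15, 16, 17, 18}
A = {1, 2, 4, 5, 6, 7, 8, 9, 10, 11, 12, 13, 14, 15, 18}
Aᶜ = {3, 16, 17}

Aᶜ = {3, 16, 17}


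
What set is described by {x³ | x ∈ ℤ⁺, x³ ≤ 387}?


Checking each candidate:
Condition: positive perfect cubes ≤ 387
Result = {1, 8, 27, 64, 125, 216, 343}

{1, 8, 27, 64, 125, 216, 343}


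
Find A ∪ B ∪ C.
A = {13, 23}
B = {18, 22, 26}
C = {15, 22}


A ∪ B = {13, 18, 22, 23, 26}
(A ∪ B) ∪ C = {13, 15, 18, 22, 23, 26}

A ∪ B ∪ C = {13, 15, 18, 22, 23, 26}


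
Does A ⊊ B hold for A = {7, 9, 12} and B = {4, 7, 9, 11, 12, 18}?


A ⊂ B requires: A ⊆ B AND A ≠ B.
A ⊆ B? Yes
A = B? No
A ⊂ B: Yes (A is a proper subset of B)

Yes, A ⊂ B


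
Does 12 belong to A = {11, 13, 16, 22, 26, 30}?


A = {11, 13, 16, 22, 26, 30}
Checking if 12 is in A
12 is not in A → False

12 ∉ A


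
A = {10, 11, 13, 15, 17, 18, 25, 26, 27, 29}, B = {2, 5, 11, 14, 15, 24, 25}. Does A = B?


Two sets are equal iff they have exactly the same elements.
A = {10, 11, 13, 15, 17, 18, 25, 26, 27, 29}
B = {2, 5, 11, 14, 15, 24, 25}
Differences: {2, 5, 10, 13, 14, 17, 18, 24, 26, 27, 29}
A ≠ B

No, A ≠ B


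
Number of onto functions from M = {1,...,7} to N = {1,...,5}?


n = |M| = 7, k = |N| = 5. Surjections via inclusion-exclusion:
S(n,k) = Σ(-1)^i × C(k,i) × (k-i)^n, i=0 to k
i=0: (-1)^0×C(5,0)×5^7 = 78125
i=1: (-1)^1×C(5,1)×4^7 = -81920
i=2: (-1)^2×C(5,2)×3^7 = 21870
i=3: (-1)^3×C(5,3)×2^7 = -1280
i=4: (-1)^4×C(5,4)×1^7 = 5
i=5: (-1)^5×C(5,5)×0^7 = 0
Total = 16800

Number of surjections = 16800


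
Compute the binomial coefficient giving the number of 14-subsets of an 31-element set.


C(n,k) = n! / (k!(n-k)!)
C(31,14) = 31! / (14!17!)
= 265182525

C(31,14) = 265182525


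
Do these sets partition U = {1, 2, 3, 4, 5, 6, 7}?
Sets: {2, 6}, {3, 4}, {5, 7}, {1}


A partition requires: (1) non-empty parts, (2) pairwise disjoint, (3) union = U
Parts: {2, 6}, {3, 4}, {5, 7}, {1}
Union of parts: {1, 2, 3, 4, 5, 6, 7}
U = {1, 2, 3, 4, 5, 6, 7}
All non-empty? True
Pairwise disjoint? True
Covers U? True

Yes, valid partition


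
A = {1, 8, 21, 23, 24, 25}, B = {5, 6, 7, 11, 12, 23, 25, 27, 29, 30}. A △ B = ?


A △ B = (A \ B) ∪ (B \ A) = elements in exactly one of A or B
A \ B = {1, 8, 21, 24}
B \ A = {5, 6, 7, 11, 12, 27, 29, 30}
A △ B = {1, 5, 6, 7, 8, 11, 12, 21, 24, 27, 29, 30}

A △ B = {1, 5, 6, 7, 8, 11, 12, 21, 24, 27, 29, 30}


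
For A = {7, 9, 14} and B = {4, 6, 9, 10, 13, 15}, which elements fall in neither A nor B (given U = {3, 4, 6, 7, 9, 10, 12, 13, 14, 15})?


A = {7, 9, 14}
B = {4, 6, 9, 10, 13, 15}
Region: in neither A nor B (given U = {3, 4, 6, 7, 9, 10, 12, 13, 14, 15})
Elements: {3, 12}

Elements in neither A nor B (given U = {3, 4, 6, 7, 9, 10, 12, 13, 14, 15}): {3, 12}


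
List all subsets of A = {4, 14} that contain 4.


A subset of A contains 4 iff the remaining 1 elements form any subset of A \ {4}.
Count: 2^(n-1) = 2^1 = 2
Subsets containing 4: {4}, {4, 14}

Subsets containing 4 (2 total): {4}, {4, 14}


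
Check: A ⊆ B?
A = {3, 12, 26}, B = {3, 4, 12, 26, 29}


A ⊆ B means every element of A is in B.
All elements of A are in B.
So A ⊆ B.

Yes, A ⊆ B


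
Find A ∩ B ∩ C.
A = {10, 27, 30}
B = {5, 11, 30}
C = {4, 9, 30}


A ∩ B = {30}
(A ∩ B) ∩ C = {30}

A ∩ B ∩ C = {30}


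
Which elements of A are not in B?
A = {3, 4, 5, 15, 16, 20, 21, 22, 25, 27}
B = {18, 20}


A \ B = elements in A but not in B
A = {3, 4, 5, 15, 16, 20, 21, 22, 25, 27}
B = {18, 20}
Remove from A any elements in B
A \ B = {3, 4, 5, 15, 16, 21, 22, 25, 27}

A \ B = {3, 4, 5, 15, 16, 21, 22, 25, 27}


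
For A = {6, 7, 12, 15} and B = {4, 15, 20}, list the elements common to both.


A ∩ B = elements in both A and B
A = {6, 7, 12, 15}
B = {4, 15, 20}
A ∩ B = {15}

A ∩ B = {15}


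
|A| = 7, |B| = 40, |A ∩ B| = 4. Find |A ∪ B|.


|A ∪ B| = |A| + |B| - |A ∩ B|
= 7 + 40 - 4
= 43

|A ∪ B| = 43


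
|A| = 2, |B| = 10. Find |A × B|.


|A × B| = |A| × |B|
= 2 × 10
= 20

|A × B| = 20


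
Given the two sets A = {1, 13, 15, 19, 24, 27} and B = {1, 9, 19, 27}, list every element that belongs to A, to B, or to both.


A ∪ B = all elements in A or B (or both)
A = {1, 13, 15, 19, 24, 27}
B = {1, 9, 19, 27}
A ∪ B = {1, 9, 13, 15, 19, 24, 27}

A ∪ B = {1, 9, 13, 15, 19, 24, 27}


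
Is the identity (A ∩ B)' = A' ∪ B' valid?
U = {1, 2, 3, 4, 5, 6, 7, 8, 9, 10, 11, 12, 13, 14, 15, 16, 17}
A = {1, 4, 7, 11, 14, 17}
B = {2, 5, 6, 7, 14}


LHS: A ∩ B = {7, 14}
(A ∩ B)' = U \ (A ∩ B) = {1, 2, 3, 4, 5, 6, 8, 9, 10, 11, 12, 13, 15, 16, 17}
A' = {2, 3, 5, 6, 8, 9, 10, 12, 13, 15, 16}, B' = {1, 3, 4, 8, 9, 10, 11, 12, 13, 15, 16, 17}
Claimed RHS: A' ∪ B' = {1, 2, 3, 4, 5, 6, 8, 9, 10, 11, 12, 13, 15, 16, 17}
Identity is VALID: LHS = RHS = {1, 2, 3, 4, 5, 6, 8, 9, 10, 11, 12, 13, 15, 16, 17} ✓

Identity is valid. (A ∩ B)' = A' ∪ B' = {1, 2, 3, 4, 5, 6, 8, 9, 10, 11, 12, 13, 15, 16, 17}


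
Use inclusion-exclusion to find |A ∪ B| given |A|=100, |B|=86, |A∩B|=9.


|A ∪ B| = |A| + |B| - |A ∩ B|
= 100 + 86 - 9
= 177

|A ∪ B| = 177


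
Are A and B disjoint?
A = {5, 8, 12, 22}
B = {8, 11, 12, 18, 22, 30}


Disjoint means A ∩ B = ∅.
A ∩ B = {8, 12, 22}
A ∩ B ≠ ∅, so A and B are NOT disjoint.

No, A and B are not disjoint (A ∩ B = {8, 12, 22})


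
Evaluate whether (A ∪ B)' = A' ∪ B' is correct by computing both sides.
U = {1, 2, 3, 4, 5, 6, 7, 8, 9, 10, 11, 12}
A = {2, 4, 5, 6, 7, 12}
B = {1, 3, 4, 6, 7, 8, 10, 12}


LHS: A ∪ B = {1, 2, 3, 4, 5, 6, 7, 8, 10, 12}
(A ∪ B)' = U \ (A ∪ B) = {9, 11}
A' = {1, 3, 8, 9, 10, 11}, B' = {2, 5, 9, 11}
Claimed RHS: A' ∪ B' = {1, 2, 3, 5, 8, 9, 10, 11}
Identity is INVALID: LHS = {9, 11} but the RHS claimed here equals {1, 2, 3, 5, 8, 9, 10, 11}. The correct form is (A ∪ B)' = A' ∩ B'.

Identity is invalid: (A ∪ B)' = {9, 11} but A' ∪ B' = {1, 2, 3, 5, 8, 9, 10, 11}. The correct De Morgan law is (A ∪ B)' = A' ∩ B'.


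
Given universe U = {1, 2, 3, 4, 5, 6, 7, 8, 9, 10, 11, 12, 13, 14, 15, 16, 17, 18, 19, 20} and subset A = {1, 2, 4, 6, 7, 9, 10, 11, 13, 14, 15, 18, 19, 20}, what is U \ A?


Aᶜ = U \ A = elements in U but not in A
U = {1, 2, 3, 4, 5, 6, 7, 8, 9, 10, 11, 12, 13, 14, 15, 16, 17, 18, 19, 20}
A = {1, 2, 4, 6, 7, 9, 10, 11, 13, 14, 15, 18, 19, 20}
Aᶜ = {3, 5, 8, 12, 16, 17}

Aᶜ = {3, 5, 8, 12, 16, 17}


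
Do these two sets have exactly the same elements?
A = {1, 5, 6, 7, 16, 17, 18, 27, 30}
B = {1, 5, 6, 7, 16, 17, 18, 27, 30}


Two sets are equal iff they have exactly the same elements.
A = {1, 5, 6, 7, 16, 17, 18, 27, 30}
B = {1, 5, 6, 7, 16, 17, 18, 27, 30}
Same elements → A = B

Yes, A = B


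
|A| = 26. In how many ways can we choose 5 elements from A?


C(n,k) = n! / (k!(n-k)!)
C(26,5) = 26! / (5!21!)
= 65780

C(26,5) = 65780


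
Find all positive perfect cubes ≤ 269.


Checking each candidate:
Condition: positive perfect cubes ≤ 269
Result = {1, 8, 27, 64, 125, 216}

{1, 8, 27, 64, 125, 216}


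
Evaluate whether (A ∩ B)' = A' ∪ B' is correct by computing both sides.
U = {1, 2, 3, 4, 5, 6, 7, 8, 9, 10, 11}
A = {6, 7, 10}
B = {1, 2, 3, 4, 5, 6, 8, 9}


LHS: A ∩ B = {6}
(A ∩ B)' = U \ (A ∩ B) = {1, 2, 3, 4, 5, 7, 8, 9, 10, 11}
A' = {1, 2, 3, 4, 5, 8, 9, 11}, B' = {7, 10, 11}
Claimed RHS: A' ∪ B' = {1, 2, 3, 4, 5, 7, 8, 9, 10, 11}
Identity is VALID: LHS = RHS = {1, 2, 3, 4, 5, 7, 8, 9, 10, 11} ✓

Identity is valid. (A ∩ B)' = A' ∪ B' = {1, 2, 3, 4, 5, 7, 8, 9, 10, 11}


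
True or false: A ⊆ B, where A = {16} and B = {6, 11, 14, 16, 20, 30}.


A ⊆ B means every element of A is in B.
All elements of A are in B.
So A ⊆ B.

Yes, A ⊆ B


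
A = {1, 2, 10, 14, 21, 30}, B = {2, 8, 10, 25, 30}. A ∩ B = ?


A ∩ B = elements in both A and B
A = {1, 2, 10, 14, 21, 30}
B = {2, 8, 10, 25, 30}
A ∩ B = {2, 10, 30}

A ∩ B = {2, 10, 30}


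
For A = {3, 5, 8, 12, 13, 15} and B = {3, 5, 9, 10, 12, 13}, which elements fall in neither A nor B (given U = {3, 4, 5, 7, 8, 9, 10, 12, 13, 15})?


A = {3, 5, 8, 12, 13, 15}
B = {3, 5, 9, 10, 12, 13}
Region: in neither A nor B (given U = {3, 4, 5, 7, 8, 9, 10, 12, 13, 15})
Elements: {4, 7}

Elements in neither A nor B (given U = {3, 4, 5, 7, 8, 9, 10, 12, 13, 15}): {4, 7}


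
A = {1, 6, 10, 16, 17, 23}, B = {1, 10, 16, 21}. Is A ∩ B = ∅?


Disjoint means A ∩ B = ∅.
A ∩ B = {1, 10, 16}
A ∩ B ≠ ∅, so A and B are NOT disjoint.

No, A and B are not disjoint (A ∩ B = {1, 10, 16})


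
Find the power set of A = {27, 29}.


|A| = 2, so |P(A)| = 2^2 = 4
Enumerate subsets by cardinality (0 to 2):
∅, {27}, {29}, {27, 29}

P(A) has 4 subsets: ∅, {27}, {29}, {27, 29}


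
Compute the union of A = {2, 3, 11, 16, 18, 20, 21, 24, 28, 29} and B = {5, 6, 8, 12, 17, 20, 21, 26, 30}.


A ∪ B = all elements in A or B (or both)
A = {2, 3, 11, 16, 18, 20, 21, 24, 28, 29}
B = {5, 6, 8, 12, 17, 20, 21, 26, 30}
A ∪ B = {2, 3, 5, 6, 8, 11, 12, 16, 17, 18, 20, 21, 24, 26, 28, 29, 30}

A ∪ B = {2, 3, 5, 6, 8, 11, 12, 16, 17, 18, 20, 21, 24, 26, 28, 29, 30}


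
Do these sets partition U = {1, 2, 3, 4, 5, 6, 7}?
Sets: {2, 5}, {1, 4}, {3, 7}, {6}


A partition requires: (1) non-empty parts, (2) pairwise disjoint, (3) union = U
Parts: {2, 5}, {1, 4}, {3, 7}, {6}
Union of parts: {1, 2, 3, 4, 5, 6, 7}
U = {1, 2, 3, 4, 5, 6, 7}
All non-empty? True
Pairwise disjoint? True
Covers U? True

Yes, valid partition


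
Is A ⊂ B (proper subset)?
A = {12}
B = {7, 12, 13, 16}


A ⊂ B requires: A ⊆ B AND A ≠ B.
A ⊆ B? Yes
A = B? No
A ⊂ B: Yes (A is a proper subset of B)

Yes, A ⊂ B


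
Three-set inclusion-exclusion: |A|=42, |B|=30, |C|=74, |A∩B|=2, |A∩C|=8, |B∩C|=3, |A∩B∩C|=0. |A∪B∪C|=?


|A∪B∪C| = |A|+|B|+|C| - |A∩B|-|A∩C|-|B∩C| + |A∩B∩C|
= 42+30+74 - 2-8-3 + 0
= 146 - 13 + 0
= 133

|A ∪ B ∪ C| = 133


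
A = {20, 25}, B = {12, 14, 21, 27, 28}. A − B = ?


A \ B = elements in A but not in B
A = {20, 25}
B = {12, 14, 21, 27, 28}
Remove from A any elements in B
A \ B = {20, 25}

A \ B = {20, 25}


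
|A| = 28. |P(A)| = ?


Number of subsets = 2^n
= 2^28
= 268435456

|P(A)| = 268435456


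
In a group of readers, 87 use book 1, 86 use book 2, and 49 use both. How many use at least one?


|A ∪ B| = |A| + |B| - |A ∩ B|
= 87 + 86 - 49
= 124

|A ∪ B| = 124


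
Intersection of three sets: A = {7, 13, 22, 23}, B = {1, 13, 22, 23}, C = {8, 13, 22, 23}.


A ∩ B = {13, 22, 23}
(A ∩ B) ∩ C = {13, 22, 23}

A ∩ B ∩ C = {13, 22, 23}


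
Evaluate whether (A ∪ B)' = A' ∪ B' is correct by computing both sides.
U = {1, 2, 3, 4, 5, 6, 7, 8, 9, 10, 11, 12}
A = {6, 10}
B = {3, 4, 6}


LHS: A ∪ B = {3, 4, 6, 10}
(A ∪ B)' = U \ (A ∪ B) = {1, 2, 5, 7, 8, 9, 11, 12}
A' = {1, 2, 3, 4, 5, 7, 8, 9, 11, 12}, B' = {1, 2, 5, 7, 8, 9, 10, 11, 12}
Claimed RHS: A' ∪ B' = {1, 2, 3, 4, 5, 7, 8, 9, 10, 11, 12}
Identity is INVALID: LHS = {1, 2, 5, 7, 8, 9, 11, 12} but the RHS claimed here equals {1, 2, 3, 4, 5, 7, 8, 9, 10, 11, 12}. The correct form is (A ∪ B)' = A' ∩ B'.

Identity is invalid: (A ∪ B)' = {1, 2, 5, 7, 8, 9, 11, 12} but A' ∪ B' = {1, 2, 3, 4, 5, 7, 8, 9, 10, 11, 12}. The correct De Morgan law is (A ∪ B)' = A' ∩ B'.


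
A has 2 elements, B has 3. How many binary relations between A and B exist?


A relation from A to B is any subset of A × B.
|A × B| = 2 × 3 = 6
# relations = 2^|A × B| = 2^6 = 64

Number of relations = 64


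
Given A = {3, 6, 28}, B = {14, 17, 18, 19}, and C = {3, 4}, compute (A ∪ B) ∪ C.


A ∪ B = {3, 6, 14, 17, 18, 19, 28}
(A ∪ B) ∪ C = {3, 4, 6, 14, 17, 18, 19, 28}

A ∪ B ∪ C = {3, 4, 6, 14, 17, 18, 19, 28}


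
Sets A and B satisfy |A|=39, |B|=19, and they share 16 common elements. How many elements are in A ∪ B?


|A ∪ B| = |A| + |B| - |A ∩ B|
= 39 + 19 - 16
= 42

|A ∪ B| = 42


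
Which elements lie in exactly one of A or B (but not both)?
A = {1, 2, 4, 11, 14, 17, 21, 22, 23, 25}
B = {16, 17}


A △ B = (A \ B) ∪ (B \ A) = elements in exactly one of A or B
A \ B = {1, 2, 4, 11, 14, 21, 22, 23, 25}
B \ A = {16}
A △ B = {1, 2, 4, 11, 14, 16, 21, 22, 23, 25}

A △ B = {1, 2, 4, 11, 14, 16, 21, 22, 23, 25}


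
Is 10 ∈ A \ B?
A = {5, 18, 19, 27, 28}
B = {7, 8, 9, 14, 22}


A = {5, 18, 19, 27, 28}, B = {7, 8, 9, 14, 22}
A \ B = elements in A but not in B
A \ B = {5, 18, 19, 27, 28}
Checking if 10 ∈ A \ B
10 is not in A \ B → False

10 ∉ A \ B


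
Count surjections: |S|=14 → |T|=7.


n = |S| = 14, k = |T| = 7. Surjections via inclusion-exclusion:
S(n,k) = Σ(-1)^i × C(k,i) × (k-i)^n, i=0 to k
i=0: (-1)^0×C(7,0)×7^14 = 678223072849
i=1: (-1)^1×C(7,1)×6^14 = -548549148672
i=2: (-1)^2×C(7,2)×5^14 = 128173828125
i=3: (-1)^3×C(7,3)×4^14 = -9395240960
i=4: (-1)^4×C(7,4)×3^14 = 167403915
i=5: (-1)^5×C(7,5)×2^14 = -344064
i=6: (-1)^6×C(7,6)×1^14 = 7
i=7: (-1)^7×C(7,7)×0^14 = 0
Total = 248619571200

Number of surjections = 248619571200


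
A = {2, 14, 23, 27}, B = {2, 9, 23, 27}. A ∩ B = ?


A ∩ B = elements in both A and B
A = {2, 14, 23, 27}
B = {2, 9, 23, 27}
A ∩ B = {2, 23, 27}

A ∩ B = {2, 23, 27}


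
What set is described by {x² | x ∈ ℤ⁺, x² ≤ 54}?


Checking each candidate:
Condition: positive perfect squares ≤ 54
Result = {1, 4, 9, 16, 25, 36, 49}

{1, 4, 9, 16, 25, 36, 49}


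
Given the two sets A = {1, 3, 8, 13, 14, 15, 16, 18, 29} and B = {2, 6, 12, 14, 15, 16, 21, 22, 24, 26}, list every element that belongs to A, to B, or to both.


A ∪ B = all elements in A or B (or both)
A = {1, 3, 8, 13, 14, 15, 16, 18, 29}
B = {2, 6, 12, 14, 15, 16, 21, 22, 24, 26}
A ∪ B = {1, 2, 3, 6, 8, 12, 13, 14, 15, 16, 18, 21, 22, 24, 26, 29}

A ∪ B = {1, 2, 3, 6, 8, 12, 13, 14, 15, 16, 18, 21, 22, 24, 26, 29}


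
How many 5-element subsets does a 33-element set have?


C(n,k) = n! / (k!(n-k)!)
C(33,5) = 33! / (5!28!)
= 237336

C(33,5) = 237336


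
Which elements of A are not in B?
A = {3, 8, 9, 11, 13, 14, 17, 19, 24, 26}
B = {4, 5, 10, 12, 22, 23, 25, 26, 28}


A \ B = elements in A but not in B
A = {3, 8, 9, 11, 13, 14, 17, 19, 24, 26}
B = {4, 5, 10, 12, 22, 23, 25, 26, 28}
Remove from A any elements in B
A \ B = {3, 8, 9, 11, 13, 14, 17, 19, 24}

A \ B = {3, 8, 9, 11, 13, 14, 17, 19, 24}


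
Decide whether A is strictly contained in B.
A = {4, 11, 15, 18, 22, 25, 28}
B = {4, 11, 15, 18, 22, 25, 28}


A ⊂ B requires: A ⊆ B AND A ≠ B.
A ⊆ B? Yes
A = B? Yes
A = B, so A is not a PROPER subset.

No, A is not a proper subset of B


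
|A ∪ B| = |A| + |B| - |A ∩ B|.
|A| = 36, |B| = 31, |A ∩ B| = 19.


|A ∪ B| = |A| + |B| - |A ∩ B|
= 36 + 31 - 19
= 48

|A ∪ B| = 48


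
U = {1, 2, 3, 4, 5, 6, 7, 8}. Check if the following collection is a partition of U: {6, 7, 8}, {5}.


A partition requires: (1) non-empty parts, (2) pairwise disjoint, (3) union = U
Parts: {6, 7, 8}, {5}
Union of parts: {5, 6, 7, 8}
U = {1, 2, 3, 4, 5, 6, 7, 8}
All non-empty? True
Pairwise disjoint? True
Covers U? False

No, not a valid partition


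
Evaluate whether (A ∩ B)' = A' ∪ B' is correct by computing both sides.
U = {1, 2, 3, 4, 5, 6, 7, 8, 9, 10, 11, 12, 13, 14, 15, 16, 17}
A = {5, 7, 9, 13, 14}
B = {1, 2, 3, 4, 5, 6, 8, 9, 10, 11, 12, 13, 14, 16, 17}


LHS: A ∩ B = {5, 9, 13, 14}
(A ∩ B)' = U \ (A ∩ B) = {1, 2, 3, 4, 6, 7, 8, 10, 11, 12, 15, 16, 17}
A' = {1, 2, 3, 4, 6, 8, 10, 11, 12, 15, 16, 17}, B' = {7, 15}
Claimed RHS: A' ∪ B' = {1, 2, 3, 4, 6, 7, 8, 10, 11, 12, 15, 16, 17}
Identity is VALID: LHS = RHS = {1, 2, 3, 4, 6, 7, 8, 10, 11, 12, 15, 16, 17} ✓

Identity is valid. (A ∩ B)' = A' ∪ B' = {1, 2, 3, 4, 6, 7, 8, 10, 11, 12, 15, 16, 17}


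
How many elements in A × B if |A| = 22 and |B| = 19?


|A × B| = |A| × |B|
= 22 × 19
= 418

|A × B| = 418


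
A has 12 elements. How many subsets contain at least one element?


Total subsets = 2^n = 2^12 = 4096
Non-empty subsets exclude the empty set: 2^n - 1
= 4096 - 1
= 4095

Number of non-empty subsets = 4095


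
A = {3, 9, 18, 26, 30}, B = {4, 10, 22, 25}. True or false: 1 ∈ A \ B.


A = {3, 9, 18, 26, 30}, B = {4, 10, 22, 25}
A \ B = elements in A but not in B
A \ B = {3, 9, 18, 26, 30}
Checking if 1 ∈ A \ B
1 is not in A \ B → False

1 ∉ A \ B


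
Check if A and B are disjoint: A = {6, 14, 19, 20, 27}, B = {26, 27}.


Disjoint means A ∩ B = ∅.
A ∩ B = {27}
A ∩ B ≠ ∅, so A and B are NOT disjoint.

No, A and B are not disjoint (A ∩ B = {27})


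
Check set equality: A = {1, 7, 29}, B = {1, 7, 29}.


Two sets are equal iff they have exactly the same elements.
A = {1, 7, 29}
B = {1, 7, 29}
Same elements → A = B

Yes, A = B


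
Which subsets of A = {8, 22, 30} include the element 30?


A subset of A contains 30 iff the remaining 2 elements form any subset of A \ {30}.
Count: 2^(n-1) = 2^2 = 4
Subsets containing 30: {30}, {8, 30}, {22, 30}, {8, 22, 30}

Subsets containing 30 (4 total): {30}, {8, 30}, {22, 30}, {8, 22, 30}


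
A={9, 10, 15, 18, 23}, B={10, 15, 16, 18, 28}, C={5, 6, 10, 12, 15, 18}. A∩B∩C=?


A ∩ B = {10, 15, 18}
(A ∩ B) ∩ C = {10, 15, 18}

A ∩ B ∩ C = {10, 15, 18}


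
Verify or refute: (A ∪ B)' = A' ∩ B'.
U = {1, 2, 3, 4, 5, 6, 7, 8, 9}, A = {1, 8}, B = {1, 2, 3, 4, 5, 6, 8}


LHS: A ∪ B = {1, 2, 3, 4, 5, 6, 8}
(A ∪ B)' = U \ (A ∪ B) = {7, 9}
A' = {2, 3, 4, 5, 6, 7, 9}, B' = {7, 9}
Claimed RHS: A' ∩ B' = {7, 9}
Identity is VALID: LHS = RHS = {7, 9} ✓

Identity is valid. (A ∪ B)' = A' ∩ B' = {7, 9}


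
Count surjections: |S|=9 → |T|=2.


n = |S| = 9, k = |T| = 2. Surjections via inclusion-exclusion:
S(n,k) = Σ(-1)^i × C(k,i) × (k-i)^n, i=0 to k
i=0: (-1)^0×C(2,0)×2^9 = 512
i=1: (-1)^1×C(2,1)×1^9 = -2
i=2: (-1)^2×C(2,2)×0^9 = 0
Total = 510

Number of surjections = 510


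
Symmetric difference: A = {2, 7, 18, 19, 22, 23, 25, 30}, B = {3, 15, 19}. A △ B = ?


A △ B = (A \ B) ∪ (B \ A) = elements in exactly one of A or B
A \ B = {2, 7, 18, 22, 23, 25, 30}
B \ A = {3, 15}
A △ B = {2, 3, 7, 15, 18, 22, 23, 25, 30}

A △ B = {2, 3, 7, 15, 18, 22, 23, 25, 30}


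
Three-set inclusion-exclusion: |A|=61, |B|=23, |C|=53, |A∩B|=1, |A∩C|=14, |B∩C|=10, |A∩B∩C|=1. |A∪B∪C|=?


|A∪B∪C| = |A|+|B|+|C| - |A∩B|-|A∩C|-|B∩C| + |A∩B∩C|
= 61+23+53 - 1-14-10 + 1
= 137 - 25 + 1
= 113

|A ∪ B ∪ C| = 113


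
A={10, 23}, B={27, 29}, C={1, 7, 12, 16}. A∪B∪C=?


A ∪ B = {10, 23, 27, 29}
(A ∪ B) ∪ C = {1, 7, 10, 12, 16, 23, 27, 29}

A ∪ B ∪ C = {1, 7, 10, 12, 16, 23, 27, 29}
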